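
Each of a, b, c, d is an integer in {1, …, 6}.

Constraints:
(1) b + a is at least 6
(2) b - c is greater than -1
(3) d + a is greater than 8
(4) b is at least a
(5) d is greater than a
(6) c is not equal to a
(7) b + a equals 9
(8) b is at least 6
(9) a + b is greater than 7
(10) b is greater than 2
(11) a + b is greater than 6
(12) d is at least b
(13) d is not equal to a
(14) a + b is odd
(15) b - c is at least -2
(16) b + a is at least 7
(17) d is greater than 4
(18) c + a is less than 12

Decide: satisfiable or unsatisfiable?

Try a = 3, b = 6, c = 6, d = 6.
Check constraint 1: b + a = 9; constraint 2: b - c = 0. The remaining constraints are straightforward to verify.

Satisfiable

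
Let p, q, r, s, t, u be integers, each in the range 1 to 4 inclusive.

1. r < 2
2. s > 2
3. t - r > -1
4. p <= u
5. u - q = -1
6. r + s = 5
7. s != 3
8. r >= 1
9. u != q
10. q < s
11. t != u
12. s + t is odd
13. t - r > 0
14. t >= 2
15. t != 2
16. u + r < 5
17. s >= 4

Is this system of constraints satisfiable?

Satisfiable

Take p = 2, q = 3, r = 1, s = 4, t = 3, u = 2. Then constraint 3: t - r = 2; constraint 5: u - q = -1; constraint 6: r + s = 5, and every other listed constraint is also met.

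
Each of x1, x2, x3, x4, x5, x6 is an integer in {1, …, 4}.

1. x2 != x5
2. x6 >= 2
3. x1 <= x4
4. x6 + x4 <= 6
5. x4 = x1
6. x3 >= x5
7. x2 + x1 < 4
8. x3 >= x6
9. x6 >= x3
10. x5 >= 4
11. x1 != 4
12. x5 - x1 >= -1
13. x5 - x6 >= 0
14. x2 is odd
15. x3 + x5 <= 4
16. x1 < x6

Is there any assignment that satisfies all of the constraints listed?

Unsatisfiable

From constraints 2 and 8: x3 ≥ x6 ≥ 2. From constraint 10: x5 ≥ 4. Hence x3 + x5 ≥ 6. But constraint 15 requires x3 + x5 ≤ 4, and 4 < 6. Contradiction.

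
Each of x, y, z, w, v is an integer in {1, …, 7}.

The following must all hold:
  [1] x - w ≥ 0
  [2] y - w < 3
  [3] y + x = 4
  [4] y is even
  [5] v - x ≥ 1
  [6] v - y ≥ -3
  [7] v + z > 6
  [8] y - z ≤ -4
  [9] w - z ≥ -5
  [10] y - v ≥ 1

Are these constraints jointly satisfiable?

Unsatisfiable

Constraints 1, 5, 8, 9, and 10 give w − z ≥ -5, z − y ≥ 4, y − v ≥ 1, v − x ≥ 1, x − w ≥ 0.
Adding all 5 inequalities: the left sides telescope to 0, and the right sides sum to (-5) + 4 + 1 + 1 + 0 = 1. So 0 ≥ 1, which is false.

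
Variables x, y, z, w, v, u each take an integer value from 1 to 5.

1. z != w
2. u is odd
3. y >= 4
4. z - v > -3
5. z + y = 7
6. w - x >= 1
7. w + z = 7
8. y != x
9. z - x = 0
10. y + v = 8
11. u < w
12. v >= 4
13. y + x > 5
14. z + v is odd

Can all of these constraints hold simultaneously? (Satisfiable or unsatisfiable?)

Try x = 3, y = 4, z = 3, w = 4, v = 4, u = 1.
Check constraint 4: z - v = -1; constraint 5: z + y = 7. The remaining constraints are straightforward to verify.

Satisfiable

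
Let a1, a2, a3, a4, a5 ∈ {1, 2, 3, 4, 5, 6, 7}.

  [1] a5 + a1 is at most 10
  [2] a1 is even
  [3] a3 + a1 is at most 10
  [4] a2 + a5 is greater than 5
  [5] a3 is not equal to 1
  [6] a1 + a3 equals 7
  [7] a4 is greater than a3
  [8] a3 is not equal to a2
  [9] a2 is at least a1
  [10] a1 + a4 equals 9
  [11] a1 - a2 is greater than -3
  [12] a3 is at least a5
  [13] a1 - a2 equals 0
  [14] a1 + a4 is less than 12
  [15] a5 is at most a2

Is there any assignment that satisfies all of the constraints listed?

Try a1 = 4, a2 = 4, a3 = 3, a4 = 5, a5 = 3.
Check constraint 1: a5 + a1 = 7; constraint 3: a3 + a1 = 7; constraint 4: a2 + a5 = 7. The remaining constraints are straightforward to verify.

Satisfiable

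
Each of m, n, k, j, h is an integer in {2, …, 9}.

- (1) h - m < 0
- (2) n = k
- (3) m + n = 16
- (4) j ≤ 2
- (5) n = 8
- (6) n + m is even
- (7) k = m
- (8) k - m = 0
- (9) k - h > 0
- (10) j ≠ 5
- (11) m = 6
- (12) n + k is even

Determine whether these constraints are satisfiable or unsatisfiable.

Unsatisfiable

Constraint 5 fixes n = 8 and constraint 11 fixes m = 6. Constraints 2 and 7 give n = k = m, so n = m. But 8 ≠ 6 — contradiction.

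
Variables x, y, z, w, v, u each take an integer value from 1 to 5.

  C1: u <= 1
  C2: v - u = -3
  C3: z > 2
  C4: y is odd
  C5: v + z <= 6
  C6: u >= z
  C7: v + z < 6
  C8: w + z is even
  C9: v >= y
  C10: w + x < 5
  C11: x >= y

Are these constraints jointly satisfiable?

Unsatisfiable

From constraint 3: z ≥ 3. From constraints 1 and 6: z ≤ u and u ≤ 1, so z ≤ 1. But 1 < 3, so no value of z works.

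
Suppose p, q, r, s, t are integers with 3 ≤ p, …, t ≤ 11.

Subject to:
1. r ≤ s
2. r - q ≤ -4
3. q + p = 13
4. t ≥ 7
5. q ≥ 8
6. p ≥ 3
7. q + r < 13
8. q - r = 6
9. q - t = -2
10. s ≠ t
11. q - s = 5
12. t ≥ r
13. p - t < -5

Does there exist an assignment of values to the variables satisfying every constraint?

Satisfiable

Take p = 4, q = 9, r = 3, s = 4, t = 11. Then constraint 2: r - q = -6; constraint 3: q + p = 13, and every other listed constraint is also met.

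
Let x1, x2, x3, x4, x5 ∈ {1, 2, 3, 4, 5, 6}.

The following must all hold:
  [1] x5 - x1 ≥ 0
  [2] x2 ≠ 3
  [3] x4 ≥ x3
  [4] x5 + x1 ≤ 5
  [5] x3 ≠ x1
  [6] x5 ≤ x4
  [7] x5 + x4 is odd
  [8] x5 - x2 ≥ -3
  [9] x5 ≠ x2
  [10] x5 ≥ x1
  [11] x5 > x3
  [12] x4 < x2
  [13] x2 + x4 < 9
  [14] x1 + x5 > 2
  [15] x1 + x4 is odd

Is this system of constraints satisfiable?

Setting (x1, x2, x3, x4, x5) = (2, 5, 1, 3, 2) satisfies everything: constraint 1: x5 - x1 = 0; constraint 4: x5 + x1 = 4, and the others follow.

Satisfiable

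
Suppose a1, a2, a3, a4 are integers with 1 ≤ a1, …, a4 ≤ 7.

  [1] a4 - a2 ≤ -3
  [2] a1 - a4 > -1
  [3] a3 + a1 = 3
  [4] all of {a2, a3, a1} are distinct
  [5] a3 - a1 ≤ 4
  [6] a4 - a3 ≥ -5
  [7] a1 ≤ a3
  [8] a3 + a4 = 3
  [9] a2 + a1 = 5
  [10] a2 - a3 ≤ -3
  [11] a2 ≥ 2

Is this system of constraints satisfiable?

Constraints 1, 6, and 10 give a4 − a3 ≥ -5, a3 − a2 ≥ 3, a2 − a4 ≥ 3.
Adding all 3 inequalities: the left sides telescope to 0, and the right sides sum to (-5) + 3 + 3 = 1. So 0 ≥ 1, which is false.

Unsatisfiable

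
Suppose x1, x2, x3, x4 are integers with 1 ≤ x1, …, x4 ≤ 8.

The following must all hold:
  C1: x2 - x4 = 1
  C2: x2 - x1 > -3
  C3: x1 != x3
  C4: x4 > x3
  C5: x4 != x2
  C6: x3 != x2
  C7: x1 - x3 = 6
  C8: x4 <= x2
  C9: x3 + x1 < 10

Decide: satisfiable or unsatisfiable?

Satisfiable

Take x1 = 7, x2 = 7, x3 = 1, x4 = 6. Then constraint 1: x2 - x4 = 1; constraint 2: x2 - x1 = 0, and every other listed constraint is also met.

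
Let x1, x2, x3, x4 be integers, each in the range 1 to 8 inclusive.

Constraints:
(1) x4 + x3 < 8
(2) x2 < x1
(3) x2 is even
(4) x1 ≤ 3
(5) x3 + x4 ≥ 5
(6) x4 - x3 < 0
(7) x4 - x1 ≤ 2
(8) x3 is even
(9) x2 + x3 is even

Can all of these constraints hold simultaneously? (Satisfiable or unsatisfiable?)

Satisfiable

The assignment x1 = 3, x2 = 2, x3 = 4, x4 = 3 works:
  constraint 1 holds since x4 + x3 = 7.
  constraint 5 holds since x3 + x4 = 7.
  constraint 6 holds since x4 - x3 = -1.
The rest check out directly.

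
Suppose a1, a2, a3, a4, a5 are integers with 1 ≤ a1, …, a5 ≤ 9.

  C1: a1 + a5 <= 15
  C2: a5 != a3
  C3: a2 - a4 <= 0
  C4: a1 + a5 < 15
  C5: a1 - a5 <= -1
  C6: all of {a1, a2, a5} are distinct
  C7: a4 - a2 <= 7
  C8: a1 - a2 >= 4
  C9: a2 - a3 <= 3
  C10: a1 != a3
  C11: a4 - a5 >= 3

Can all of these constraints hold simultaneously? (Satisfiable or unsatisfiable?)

Unsatisfiable

Constraints 5, 7, 8, and 11 give a1 − a2 ≥ 4, a2 − a4 ≥ -7, a4 − a5 ≥ 3, a5 − a1 ≥ 1.
Adding all 4 inequalities: the left sides telescope to 0, and the right sides sum to 4 + (-7) + 3 + 1 = 1. So 0 ≥ 1, which is false.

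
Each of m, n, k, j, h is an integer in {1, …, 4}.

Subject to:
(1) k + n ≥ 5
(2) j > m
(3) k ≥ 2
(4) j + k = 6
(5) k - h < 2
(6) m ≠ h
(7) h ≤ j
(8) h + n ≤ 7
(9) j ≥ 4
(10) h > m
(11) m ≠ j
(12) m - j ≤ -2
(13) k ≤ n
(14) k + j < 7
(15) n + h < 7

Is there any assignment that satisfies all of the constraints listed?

Setting (m, n, k, j, h) = (1, 4, 2, 4, 2) satisfies everything: constraint 1: k + n = 6; constraint 4: j + k = 6; constraint 5: k - h = 0, and the others follow.

Satisfiable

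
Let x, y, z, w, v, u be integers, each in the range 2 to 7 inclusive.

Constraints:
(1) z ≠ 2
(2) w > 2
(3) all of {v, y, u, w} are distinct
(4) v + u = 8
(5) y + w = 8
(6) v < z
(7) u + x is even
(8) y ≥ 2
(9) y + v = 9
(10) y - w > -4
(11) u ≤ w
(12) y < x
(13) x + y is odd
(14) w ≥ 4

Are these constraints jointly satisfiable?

Take x = 6, y = 3, z = 7, w = 5, v = 6, u = 2. Then constraint 4: v + u = 8; constraint 5: y + w = 8; constraint 9: y + v = 9, and every other listed constraint is also met.

Satisfiable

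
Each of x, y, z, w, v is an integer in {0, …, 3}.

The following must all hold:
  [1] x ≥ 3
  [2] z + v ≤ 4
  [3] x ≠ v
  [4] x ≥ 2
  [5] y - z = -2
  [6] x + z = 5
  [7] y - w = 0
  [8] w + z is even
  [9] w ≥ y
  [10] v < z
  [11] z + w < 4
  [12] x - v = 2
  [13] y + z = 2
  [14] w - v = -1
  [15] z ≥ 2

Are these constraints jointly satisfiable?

Satisfiable

One satisfying assignment is x = 3, y = 0, z = 2, w = 0, v = 1.
For the less obvious constraints — constraint 2: z + v = 3; constraint 5: y - z = -2; constraint 6: x + z = 5 — and the others hold by inspection.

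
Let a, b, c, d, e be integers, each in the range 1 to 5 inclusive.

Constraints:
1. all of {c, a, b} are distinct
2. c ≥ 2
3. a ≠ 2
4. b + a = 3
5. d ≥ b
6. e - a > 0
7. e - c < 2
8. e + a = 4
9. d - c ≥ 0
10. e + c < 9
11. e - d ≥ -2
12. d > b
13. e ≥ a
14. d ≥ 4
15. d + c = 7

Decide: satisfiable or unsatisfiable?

Satisfiable

Setting (a, b, c, d, e) = (1, 2, 3, 4, 3) satisfies everything: constraint 4: b + a = 3; constraint 6: e - a = 2, and the others follow.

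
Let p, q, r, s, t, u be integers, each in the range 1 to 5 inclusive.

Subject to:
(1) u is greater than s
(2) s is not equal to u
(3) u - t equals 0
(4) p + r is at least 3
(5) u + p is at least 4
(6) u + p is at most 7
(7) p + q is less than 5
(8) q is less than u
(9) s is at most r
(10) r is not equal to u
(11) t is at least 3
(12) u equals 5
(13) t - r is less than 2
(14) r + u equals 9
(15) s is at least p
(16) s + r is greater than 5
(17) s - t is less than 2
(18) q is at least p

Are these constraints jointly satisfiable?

Satisfiable

Try p = 1, q = 2, r = 4, s = 4, t = 5, u = 5.
Check constraint 3: u - t = 0; constraint 4: p + r = 5; constraint 5: u + p = 6. The remaining constraints are straightforward to verify.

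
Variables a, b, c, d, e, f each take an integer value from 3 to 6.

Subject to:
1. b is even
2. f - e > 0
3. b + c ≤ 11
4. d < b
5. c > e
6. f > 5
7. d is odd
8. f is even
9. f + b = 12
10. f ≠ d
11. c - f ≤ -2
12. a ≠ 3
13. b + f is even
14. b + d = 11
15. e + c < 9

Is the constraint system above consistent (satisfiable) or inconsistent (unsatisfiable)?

Satisfiable

Take a = 5, b = 6, c = 4, d = 5, e = 3, f = 6. Then constraint 2: f - e = 3; constraint 3: b + c = 10, and every other listed constraint is also met.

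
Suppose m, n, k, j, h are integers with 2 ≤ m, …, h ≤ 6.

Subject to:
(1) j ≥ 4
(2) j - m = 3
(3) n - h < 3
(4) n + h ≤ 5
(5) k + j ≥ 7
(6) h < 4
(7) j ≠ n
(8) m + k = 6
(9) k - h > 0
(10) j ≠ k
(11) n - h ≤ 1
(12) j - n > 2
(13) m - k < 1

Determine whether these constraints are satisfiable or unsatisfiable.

Satisfiable

Try m = 3, n = 3, k = 3, j = 6, h = 2.
Check constraint 2: j - m = 3; constraint 3: n - h = 1. The remaining constraints are straightforward to verify.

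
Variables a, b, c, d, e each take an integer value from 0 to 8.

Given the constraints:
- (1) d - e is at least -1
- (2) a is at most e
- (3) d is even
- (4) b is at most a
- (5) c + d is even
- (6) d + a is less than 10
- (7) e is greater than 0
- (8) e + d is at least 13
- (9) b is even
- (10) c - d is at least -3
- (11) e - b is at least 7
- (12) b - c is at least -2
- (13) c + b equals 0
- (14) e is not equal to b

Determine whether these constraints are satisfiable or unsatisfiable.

Constraints 1, 10, 11, and 12 give d − e ≥ -1, e − b ≥ 7, b − c ≥ -2, c − d ≥ -3.
Adding all 4 inequalities: the left sides telescope to 0, and the right sides sum to (-1) + 7 + (-2) + (-3) = 1. So 0 ≥ 1, which is false.

Unsatisfiable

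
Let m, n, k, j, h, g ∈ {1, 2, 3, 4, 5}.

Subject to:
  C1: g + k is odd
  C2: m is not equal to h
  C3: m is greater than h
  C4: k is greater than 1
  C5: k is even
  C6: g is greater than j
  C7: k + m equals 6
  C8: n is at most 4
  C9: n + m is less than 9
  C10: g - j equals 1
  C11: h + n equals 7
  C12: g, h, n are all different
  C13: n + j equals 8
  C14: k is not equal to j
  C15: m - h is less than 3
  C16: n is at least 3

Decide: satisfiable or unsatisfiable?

Satisfiable

The assignment m = 4, n = 4, k = 2, j = 4, h = 3, g = 5 works:
  constraint 7 holds since k + m = 6.
  constraint 9 holds since n + m = 8.
  constraint 10 holds since g - j = 1.
The rest check out directly.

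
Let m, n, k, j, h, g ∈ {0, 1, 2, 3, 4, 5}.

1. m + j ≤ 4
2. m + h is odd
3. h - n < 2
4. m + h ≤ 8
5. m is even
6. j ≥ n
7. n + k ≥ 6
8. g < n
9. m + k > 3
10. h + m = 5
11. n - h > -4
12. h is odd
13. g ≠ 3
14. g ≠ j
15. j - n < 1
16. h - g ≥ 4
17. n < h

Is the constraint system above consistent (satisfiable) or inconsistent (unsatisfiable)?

Take m = 0, n = 4, k = 4, j = 4, h = 5, g = 1. Then constraint 1: m + j = 4; constraint 3: h - n = 1; constraint 4: m + h = 5, and every other listed constraint is also met.

Satisfiable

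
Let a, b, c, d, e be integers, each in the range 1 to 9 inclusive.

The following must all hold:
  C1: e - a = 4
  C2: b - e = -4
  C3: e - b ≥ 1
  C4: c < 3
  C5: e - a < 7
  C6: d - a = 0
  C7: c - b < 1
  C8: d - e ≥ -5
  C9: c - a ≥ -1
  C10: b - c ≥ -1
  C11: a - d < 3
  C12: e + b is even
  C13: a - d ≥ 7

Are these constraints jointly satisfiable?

Unsatisfiable

Constraints 3, 8, 9, 10, and 13 give b − c ≥ -1, c − a ≥ -1, a − d ≥ 7, d − e ≥ -5, e − b ≥ 1.
Adding all 5 inequalities: the left sides telescope to 0, and the right sides sum to (-1) + (-1) + 7 + (-5) + 1 = 1. So 0 ≥ 1, which is false.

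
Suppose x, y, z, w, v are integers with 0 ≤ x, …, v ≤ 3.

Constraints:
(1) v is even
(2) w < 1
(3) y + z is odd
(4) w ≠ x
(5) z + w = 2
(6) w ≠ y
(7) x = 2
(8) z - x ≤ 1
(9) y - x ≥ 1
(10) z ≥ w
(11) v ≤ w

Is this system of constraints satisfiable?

Satisfiable

Take x = 2, y = 3, z = 2, w = 0, v = 0. Then constraint 5: z + w = 2; constraint 8: z - x = 0; constraint 9: y - x = 1, and every other listed constraint is also met.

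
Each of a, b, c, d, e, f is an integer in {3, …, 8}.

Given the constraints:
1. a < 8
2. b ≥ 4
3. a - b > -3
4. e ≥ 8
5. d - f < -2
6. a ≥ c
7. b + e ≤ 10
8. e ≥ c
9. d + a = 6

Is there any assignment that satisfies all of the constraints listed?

From constraint 2: b ≥ 4. From constraint 4: e ≥ 8. Hence b + e ≥ 12. But constraint 7 requires b + e ≤ 10, and 10 < 12. Contradiction.

Unsatisfiable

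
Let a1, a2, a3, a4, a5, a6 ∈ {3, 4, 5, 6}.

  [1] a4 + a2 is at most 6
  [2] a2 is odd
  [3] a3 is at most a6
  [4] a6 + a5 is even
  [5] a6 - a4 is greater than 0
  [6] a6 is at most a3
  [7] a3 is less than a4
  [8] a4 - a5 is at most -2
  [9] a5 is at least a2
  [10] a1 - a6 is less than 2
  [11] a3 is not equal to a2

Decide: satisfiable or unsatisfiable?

Unsatisfiable

Constraints 5, 6, and 7 give a4 < a6, a6 ≤ a3, a3 < a4. Chaining: a4 < a6 ≤ a3 < a4, which forces a4 < a4 — impossible.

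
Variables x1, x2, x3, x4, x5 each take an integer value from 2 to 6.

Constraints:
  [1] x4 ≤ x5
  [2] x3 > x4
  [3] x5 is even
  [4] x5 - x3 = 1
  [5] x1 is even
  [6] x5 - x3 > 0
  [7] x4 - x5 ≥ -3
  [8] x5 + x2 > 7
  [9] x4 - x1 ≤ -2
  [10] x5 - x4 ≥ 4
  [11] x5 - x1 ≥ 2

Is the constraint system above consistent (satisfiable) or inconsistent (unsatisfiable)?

Unsatisfiable

Constraints 7, 9, and 11 give x4 − x5 ≥ -3, x5 − x1 ≥ 2, x1 − x4 ≥ 2.
Adding all 3 inequalities: the left sides telescope to 0, and the right sides sum to (-3) + 2 + 2 = 1. So 0 ≥ 1, which is false.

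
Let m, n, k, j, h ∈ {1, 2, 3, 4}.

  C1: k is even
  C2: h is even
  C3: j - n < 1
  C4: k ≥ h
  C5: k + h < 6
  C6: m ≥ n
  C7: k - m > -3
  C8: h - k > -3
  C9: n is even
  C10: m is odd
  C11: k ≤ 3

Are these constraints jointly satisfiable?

Satisfiable

Setting (m, n, k, j, h) = (3, 2, 2, 1, 2) satisfies everything: constraint 3: j - n = -1; constraint 5: k + h = 4, and the others follow.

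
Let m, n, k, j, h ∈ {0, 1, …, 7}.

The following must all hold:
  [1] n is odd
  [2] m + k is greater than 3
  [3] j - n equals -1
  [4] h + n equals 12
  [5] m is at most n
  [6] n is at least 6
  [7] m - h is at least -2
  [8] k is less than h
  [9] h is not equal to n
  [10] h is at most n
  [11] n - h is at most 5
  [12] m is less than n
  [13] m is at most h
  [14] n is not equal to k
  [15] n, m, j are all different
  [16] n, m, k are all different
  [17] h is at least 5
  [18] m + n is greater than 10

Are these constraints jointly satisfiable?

Satisfiable

The assignment m = 4, n = 7, k = 1, j = 6, h = 5 works:
  constraint 2 holds since m + k = 5.
  constraint 3 holds since j - n = -1.
  constraint 4 holds since h + n = 12.
The rest check out directly.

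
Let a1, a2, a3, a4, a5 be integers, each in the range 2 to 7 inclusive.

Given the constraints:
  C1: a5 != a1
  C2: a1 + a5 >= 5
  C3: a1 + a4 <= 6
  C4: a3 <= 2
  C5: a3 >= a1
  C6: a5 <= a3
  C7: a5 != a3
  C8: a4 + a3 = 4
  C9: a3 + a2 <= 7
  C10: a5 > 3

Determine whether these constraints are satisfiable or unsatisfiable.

From constraint 10: a5 ≥ 4. From constraints 4 and 6: a5 ≤ a3 and a3 ≤ 2, so a5 ≤ 2. But 2 < 4, so no value of a5 works.

Unsatisfiable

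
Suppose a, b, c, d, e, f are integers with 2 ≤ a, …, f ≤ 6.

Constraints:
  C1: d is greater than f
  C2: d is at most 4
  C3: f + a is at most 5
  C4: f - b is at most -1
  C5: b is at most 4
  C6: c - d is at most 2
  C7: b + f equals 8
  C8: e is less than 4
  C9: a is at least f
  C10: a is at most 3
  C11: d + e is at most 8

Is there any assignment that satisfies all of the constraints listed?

From constraint 5: b ≤ 4. From constraints 9 and 10: f ≤ a ≤ 3. Hence b + f ≤ 7. But constraint 7 requires b + f = 8, and 8 > 7. Contradiction.

Unsatisfiable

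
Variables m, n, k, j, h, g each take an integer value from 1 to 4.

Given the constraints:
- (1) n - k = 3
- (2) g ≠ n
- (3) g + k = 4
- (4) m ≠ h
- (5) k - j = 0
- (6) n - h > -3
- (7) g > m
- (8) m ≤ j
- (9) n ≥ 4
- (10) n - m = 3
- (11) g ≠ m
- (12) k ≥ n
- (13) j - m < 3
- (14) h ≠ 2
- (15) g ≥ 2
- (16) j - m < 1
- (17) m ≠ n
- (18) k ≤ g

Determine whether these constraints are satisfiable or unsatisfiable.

Unsatisfiable

From constraint 15: g ≥ 2. From constraints 9 and 12: k ≥ n ≥ 4. Hence g + k ≥ 6. But constraint 3 requires g + k = 4, and 4 < 6. Contradiction.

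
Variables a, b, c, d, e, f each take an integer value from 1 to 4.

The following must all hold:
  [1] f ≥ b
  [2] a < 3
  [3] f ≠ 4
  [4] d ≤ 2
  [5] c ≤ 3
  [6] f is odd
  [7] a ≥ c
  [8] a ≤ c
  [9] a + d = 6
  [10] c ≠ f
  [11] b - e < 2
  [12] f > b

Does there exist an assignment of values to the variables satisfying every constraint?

From constraints 5 and 8: a ≤ c ≤ 3. From constraint 4: d ≤ 2. Hence a + d ≤ 5. But constraint 9 requires a + d = 6, and 6 > 5. Contradiction.

Unsatisfiable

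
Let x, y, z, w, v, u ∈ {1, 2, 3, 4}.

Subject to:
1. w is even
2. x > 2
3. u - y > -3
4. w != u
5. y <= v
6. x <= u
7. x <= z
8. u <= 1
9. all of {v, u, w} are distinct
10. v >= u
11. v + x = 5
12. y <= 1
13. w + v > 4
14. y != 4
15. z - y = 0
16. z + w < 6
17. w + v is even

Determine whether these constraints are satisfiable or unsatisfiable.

From constraint 2: x ≥ 3. From constraints 6 and 8: x ≤ u and u ≤ 1, so x ≤ 1. But 1 < 3, so no value of x works.

Unsatisfiable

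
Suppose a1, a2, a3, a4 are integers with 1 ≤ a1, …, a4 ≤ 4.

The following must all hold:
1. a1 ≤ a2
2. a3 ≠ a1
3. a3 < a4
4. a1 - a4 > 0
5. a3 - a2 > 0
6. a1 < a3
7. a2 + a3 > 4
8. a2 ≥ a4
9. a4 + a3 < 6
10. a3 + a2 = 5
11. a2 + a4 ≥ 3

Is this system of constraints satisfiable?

Unsatisfiable

Constraints 1, 3, 4, and 5 give a1 ≤ a2, a2 < a3, a3 < a4, a4 < a1. Chaining: a1 ≤ a2 < a3 < a4 < a1, which forces a1 < a1 — impossible.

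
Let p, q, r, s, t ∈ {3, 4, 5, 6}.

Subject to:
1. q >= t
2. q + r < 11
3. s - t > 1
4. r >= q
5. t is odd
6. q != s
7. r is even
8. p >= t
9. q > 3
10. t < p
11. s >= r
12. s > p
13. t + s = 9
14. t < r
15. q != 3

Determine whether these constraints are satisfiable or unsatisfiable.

Satisfiable

Try p = 5, q = 4, r = 6, s = 6, t = 3.
Check constraint 2: q + r = 10; constraint 3: s - t = 3; constraint 13: t + s = 9. The remaining constraints are straightforward to verify.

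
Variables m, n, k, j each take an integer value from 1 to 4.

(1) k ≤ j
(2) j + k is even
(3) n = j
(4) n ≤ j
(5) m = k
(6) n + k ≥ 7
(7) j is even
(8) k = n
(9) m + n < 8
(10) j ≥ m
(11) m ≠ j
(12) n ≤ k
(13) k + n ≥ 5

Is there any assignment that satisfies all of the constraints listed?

From constraints 3, 5, and 8, m = k = n = j, so m = j. But constraint 11 says m ≠ j. Contradiction.

Unsatisfiable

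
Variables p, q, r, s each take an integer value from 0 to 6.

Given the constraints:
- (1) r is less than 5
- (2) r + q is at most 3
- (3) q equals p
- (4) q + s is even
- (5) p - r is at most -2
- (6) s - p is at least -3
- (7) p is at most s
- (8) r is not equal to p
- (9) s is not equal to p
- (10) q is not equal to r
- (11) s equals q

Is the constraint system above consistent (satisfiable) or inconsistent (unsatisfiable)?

Unsatisfiable

From constraints 3 and 11, s = q = p, so s = p. But constraint 9 says s ≠ p. Contradiction.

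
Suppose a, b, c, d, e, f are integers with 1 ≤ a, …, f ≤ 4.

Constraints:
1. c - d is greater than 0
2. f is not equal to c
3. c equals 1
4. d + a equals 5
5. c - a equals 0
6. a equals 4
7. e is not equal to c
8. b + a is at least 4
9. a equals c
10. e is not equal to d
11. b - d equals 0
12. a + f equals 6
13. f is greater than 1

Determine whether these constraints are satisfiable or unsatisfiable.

Constraint 6 fixes a = 4 and constraint 3 fixes c = 1, but constraint 9 requires a = c. Since 4 ≠ 1, contradiction.

Unsatisfiable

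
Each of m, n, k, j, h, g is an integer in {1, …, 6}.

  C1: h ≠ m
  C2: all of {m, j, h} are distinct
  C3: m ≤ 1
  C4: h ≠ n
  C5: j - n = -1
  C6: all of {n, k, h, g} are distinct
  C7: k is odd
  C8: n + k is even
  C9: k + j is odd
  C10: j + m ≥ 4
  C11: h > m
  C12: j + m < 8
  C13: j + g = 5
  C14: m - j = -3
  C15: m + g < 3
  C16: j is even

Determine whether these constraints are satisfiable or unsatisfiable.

The assignment m = 1, n = 5, k = 3, j = 4, h = 6, g = 1 works:
  constraint 5 holds since j - n = -1.
  constraint 10 holds since j + m = 5.
The rest check out directly.

Satisfiable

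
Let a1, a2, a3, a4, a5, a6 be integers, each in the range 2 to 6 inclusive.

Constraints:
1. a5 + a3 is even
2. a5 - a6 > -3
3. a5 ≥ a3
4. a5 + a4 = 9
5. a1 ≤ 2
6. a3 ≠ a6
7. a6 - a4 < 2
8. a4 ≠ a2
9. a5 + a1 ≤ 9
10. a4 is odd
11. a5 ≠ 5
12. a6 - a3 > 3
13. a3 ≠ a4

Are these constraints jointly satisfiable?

Satisfiable

Try a1 = 2, a2 = 6, a3 = 2, a4 = 5, a5 = 4, a6 = 6.
Check constraint 2: a5 - a6 = -2; constraint 4: a5 + a4 = 9; constraint 7: a6 - a4 = 1. The remaining constraints are straightforward to verify.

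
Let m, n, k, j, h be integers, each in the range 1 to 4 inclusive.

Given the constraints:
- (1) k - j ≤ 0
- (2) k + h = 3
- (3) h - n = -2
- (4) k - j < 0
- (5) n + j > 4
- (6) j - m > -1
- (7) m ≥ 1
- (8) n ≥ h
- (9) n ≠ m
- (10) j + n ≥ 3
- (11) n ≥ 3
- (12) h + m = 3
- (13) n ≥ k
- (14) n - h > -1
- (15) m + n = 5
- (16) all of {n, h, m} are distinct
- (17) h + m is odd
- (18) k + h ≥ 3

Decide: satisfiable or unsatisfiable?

Take m = 1, n = 4, k = 1, j = 2, h = 2. Then constraint 1: k - j = -1; constraint 2: k + h = 3, and every other listed constraint is also met.

Satisfiable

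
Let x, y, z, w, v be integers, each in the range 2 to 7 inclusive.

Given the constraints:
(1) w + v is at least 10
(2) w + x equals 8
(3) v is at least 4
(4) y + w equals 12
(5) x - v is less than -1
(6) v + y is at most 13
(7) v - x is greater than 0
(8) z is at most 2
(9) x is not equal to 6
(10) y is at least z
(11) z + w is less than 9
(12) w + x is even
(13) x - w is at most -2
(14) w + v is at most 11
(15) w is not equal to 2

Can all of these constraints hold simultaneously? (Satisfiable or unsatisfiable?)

Try x = 2, y = 6, z = 2, w = 6, v = 5.
Check constraint 1: w + v = 11; constraint 2: w + x = 8. The remaining constraints are straightforward to verify.

Satisfiable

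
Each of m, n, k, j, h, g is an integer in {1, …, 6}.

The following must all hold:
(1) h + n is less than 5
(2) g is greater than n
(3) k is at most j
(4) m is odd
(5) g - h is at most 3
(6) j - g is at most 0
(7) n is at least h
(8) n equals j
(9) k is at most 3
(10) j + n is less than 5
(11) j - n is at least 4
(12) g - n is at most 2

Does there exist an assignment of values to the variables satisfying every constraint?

Unsatisfiable

Constraints 6, 11, and 12 give g − j ≥ 0, j − n ≥ 4, n − g ≥ -2.
Adding all 3 inequalities: the left sides telescope to 0, and the right sides sum to 0 + 4 + (-2) = 2. So 0 ≥ 2, which is false.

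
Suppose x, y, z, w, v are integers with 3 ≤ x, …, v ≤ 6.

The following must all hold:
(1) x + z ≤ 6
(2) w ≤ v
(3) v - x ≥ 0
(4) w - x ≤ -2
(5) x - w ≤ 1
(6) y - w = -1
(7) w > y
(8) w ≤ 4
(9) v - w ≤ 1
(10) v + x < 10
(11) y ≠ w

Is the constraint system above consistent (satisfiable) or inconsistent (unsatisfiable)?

Constraints 3, 4, and 9 give x − w ≥ 2, w − v ≥ -1, v − x ≥ 0.
Adding all 3 inequalities: the left sides telescope to 0, and the right sides sum to 2 + (-1) + 0 = 1. So 0 ≥ 1, which is false.

Unsatisfiable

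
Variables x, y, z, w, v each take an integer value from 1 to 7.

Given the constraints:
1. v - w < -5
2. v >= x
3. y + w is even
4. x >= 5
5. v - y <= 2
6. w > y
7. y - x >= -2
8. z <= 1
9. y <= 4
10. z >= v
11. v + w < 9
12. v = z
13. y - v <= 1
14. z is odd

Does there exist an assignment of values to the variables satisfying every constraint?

From constraints 2 and 4: v ≥ x and x ≥ 5, so v ≥ 5. From constraints 8 and 10: v ≤ z and z ≤ 1, so v ≤ 1. But 1 < 5, so no value of v works.

Unsatisfiable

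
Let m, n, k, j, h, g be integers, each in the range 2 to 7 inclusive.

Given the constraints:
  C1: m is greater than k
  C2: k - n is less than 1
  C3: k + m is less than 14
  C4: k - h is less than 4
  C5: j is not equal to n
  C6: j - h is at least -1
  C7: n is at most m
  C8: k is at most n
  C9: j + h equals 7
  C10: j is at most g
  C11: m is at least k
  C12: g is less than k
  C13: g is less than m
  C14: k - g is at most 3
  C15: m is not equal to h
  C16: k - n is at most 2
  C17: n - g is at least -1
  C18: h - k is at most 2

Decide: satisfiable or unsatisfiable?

One satisfying assignment is m = 6, n = 5, k = 5, j = 3, h = 4, g = 4.
For the less obvious constraints — constraint 2: k - n = 0; constraint 3: k + m = 11 — and the others hold by inspection.

Satisfiable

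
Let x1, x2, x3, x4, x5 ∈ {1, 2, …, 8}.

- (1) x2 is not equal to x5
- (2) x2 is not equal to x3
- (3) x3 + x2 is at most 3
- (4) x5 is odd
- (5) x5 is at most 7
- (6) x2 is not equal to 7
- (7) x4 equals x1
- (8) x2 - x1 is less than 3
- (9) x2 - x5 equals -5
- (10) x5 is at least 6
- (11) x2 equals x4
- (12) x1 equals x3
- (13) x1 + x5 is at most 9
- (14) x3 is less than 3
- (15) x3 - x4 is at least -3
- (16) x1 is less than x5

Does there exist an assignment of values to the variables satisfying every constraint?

Unsatisfiable

From constraints 7, 11, and 12, x2 = x4 = x1 = x3, so x2 = x3. But constraint 2 says x2 ≠ x3. Contradiction.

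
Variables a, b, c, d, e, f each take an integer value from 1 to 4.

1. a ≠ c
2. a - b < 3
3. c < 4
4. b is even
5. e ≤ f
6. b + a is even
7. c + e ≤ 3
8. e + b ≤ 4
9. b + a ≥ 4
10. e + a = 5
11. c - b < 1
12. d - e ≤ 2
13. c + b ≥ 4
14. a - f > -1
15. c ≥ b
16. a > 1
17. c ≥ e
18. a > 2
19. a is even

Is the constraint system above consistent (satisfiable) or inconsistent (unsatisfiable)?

Satisfiable

Try a = 4, b = 2, c = 2, d = 2, e = 1, f = 2.
Check constraint 2: a - b = 2; constraint 7: c + e = 3; constraint 8: e + b = 3. The remaining constraints are straightforward to verify.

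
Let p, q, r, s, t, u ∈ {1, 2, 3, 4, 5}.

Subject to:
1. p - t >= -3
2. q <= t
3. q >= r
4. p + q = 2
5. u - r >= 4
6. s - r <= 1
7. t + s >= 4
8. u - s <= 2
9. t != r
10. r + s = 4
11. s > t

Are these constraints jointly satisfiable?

Constraints 5, 6, and 8 give r − s ≥ -1, s − u ≥ -2, u − r ≥ 4.
Adding all 3 inequalities: the left sides telescope to 0, and the right sides sum to (-1) + (-2) + 4 = 1. So 0 ≥ 1, which is false.

Unsatisfiable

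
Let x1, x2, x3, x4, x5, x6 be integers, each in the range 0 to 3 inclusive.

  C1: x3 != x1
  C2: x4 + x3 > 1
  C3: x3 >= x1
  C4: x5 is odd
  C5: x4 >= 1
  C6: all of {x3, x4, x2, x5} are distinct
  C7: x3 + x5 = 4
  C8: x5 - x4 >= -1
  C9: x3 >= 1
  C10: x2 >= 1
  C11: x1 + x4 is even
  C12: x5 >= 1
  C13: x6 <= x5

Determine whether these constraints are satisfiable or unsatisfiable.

Constraints 5, 9, 10, and 12 confine each of x3, x4, x2, x5 to the 3 values {1, …, 3} (the domain already gives each ≤ 3).
Constraint 6 requires all 4 of them to be distinct, but only 3 values are available — impossible by the pigeonhole principle.

Unsatisfiable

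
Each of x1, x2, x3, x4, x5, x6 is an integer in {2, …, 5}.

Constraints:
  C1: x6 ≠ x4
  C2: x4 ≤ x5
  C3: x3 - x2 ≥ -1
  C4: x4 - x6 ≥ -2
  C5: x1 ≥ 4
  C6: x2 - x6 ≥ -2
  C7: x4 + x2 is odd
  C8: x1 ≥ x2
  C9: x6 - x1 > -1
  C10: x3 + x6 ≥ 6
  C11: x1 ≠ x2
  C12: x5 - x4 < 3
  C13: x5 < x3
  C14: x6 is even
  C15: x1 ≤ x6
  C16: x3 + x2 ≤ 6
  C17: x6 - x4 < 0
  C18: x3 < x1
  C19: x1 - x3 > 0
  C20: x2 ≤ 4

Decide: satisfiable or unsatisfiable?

Unsatisfiable

Constraints 2, 13, 15, 17, and 18 give x4 ≤ x5, x5 < x3, x3 < x1, x1 ≤ x6, x6 < x4. Chaining: x4 ≤ x5 < x3 < x1 ≤ x6 < x4, which forces x4 < x4 — impossible.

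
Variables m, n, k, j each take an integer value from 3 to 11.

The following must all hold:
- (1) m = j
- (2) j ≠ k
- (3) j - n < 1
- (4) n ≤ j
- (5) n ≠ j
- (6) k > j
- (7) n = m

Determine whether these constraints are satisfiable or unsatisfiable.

From constraints 1 and 7, n = m = j, so n = j. But constraint 5 says n ≠ j. Contradiction.

Unsatisfiable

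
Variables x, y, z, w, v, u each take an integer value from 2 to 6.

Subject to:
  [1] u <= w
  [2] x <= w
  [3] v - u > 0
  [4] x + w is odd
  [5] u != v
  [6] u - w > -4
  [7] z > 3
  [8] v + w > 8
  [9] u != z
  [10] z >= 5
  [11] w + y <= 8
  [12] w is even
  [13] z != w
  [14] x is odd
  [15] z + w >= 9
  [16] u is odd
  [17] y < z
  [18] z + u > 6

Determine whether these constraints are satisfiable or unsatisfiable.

Satisfiable

Try x = 3, y = 3, z = 6, w = 4, v = 5, u = 3.
Check constraint 3: v - u = 2; constraint 6: u - w = -1; constraint 8: v + w = 9. The remaining constraints are straightforward to verify.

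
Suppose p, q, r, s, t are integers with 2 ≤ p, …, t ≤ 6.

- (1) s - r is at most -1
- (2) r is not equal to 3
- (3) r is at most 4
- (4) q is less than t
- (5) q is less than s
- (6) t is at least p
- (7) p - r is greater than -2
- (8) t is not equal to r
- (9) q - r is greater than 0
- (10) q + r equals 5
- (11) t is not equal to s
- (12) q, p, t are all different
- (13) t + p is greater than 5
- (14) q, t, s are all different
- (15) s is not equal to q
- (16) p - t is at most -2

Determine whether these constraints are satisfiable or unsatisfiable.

Unsatisfiable

Constraints 1, 5, and 9 give r < q, q < s, s < r. Chaining: r < q < s < r, which forces r < r — impossible.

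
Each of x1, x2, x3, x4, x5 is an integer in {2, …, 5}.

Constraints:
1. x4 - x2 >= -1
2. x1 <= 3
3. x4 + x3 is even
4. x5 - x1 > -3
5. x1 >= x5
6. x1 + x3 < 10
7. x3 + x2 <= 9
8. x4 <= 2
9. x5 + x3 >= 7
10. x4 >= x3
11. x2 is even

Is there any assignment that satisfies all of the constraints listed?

Unsatisfiable

From constraints 2 and 5: x5 ≤ x1 ≤ 3. From constraints 8 and 10: x3 ≤ x4 ≤ 2. Hence x5 + x3 ≤ 5. But constraint 9 requires x5 + x3 ≥ 7, and 7 > 5. Contradiction.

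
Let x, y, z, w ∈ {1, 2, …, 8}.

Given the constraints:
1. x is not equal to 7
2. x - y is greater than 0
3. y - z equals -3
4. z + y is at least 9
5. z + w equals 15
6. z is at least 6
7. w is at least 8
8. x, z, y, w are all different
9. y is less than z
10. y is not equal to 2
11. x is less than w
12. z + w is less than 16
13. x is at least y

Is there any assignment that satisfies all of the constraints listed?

Satisfiable

One satisfying assignment is x = 5, y = 4, z = 7, w = 8.
For the less obvious constraints — constraint 2: x - y = 1; constraint 3: y - z = -3 — and the others hold by inspection.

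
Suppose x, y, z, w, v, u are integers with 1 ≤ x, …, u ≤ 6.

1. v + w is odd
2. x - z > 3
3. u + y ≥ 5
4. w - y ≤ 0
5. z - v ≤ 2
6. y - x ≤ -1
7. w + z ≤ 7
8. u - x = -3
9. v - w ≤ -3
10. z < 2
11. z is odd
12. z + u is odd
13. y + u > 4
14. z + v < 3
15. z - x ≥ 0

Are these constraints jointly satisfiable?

Unsatisfiable

Constraints 4, 5, 6, 9, and 15 give w − v ≥ 3, v − z ≥ -2, z − x ≥ 0, x − y ≥ 1, y − w ≥ 0.
Adding all 5 inequalities: the left sides telescope to 0, and the right sides sum to 3 + (-2) + 0 + 1 + 0 = 2. So 0 ≥ 2, which is false.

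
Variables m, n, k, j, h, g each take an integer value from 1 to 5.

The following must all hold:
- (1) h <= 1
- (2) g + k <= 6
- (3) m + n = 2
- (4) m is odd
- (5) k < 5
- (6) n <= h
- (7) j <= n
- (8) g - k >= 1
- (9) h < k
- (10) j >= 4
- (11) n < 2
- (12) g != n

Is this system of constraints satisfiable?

Unsatisfiable

From constraints 7 and 10: n ≥ j and j ≥ 4, so n ≥ 4. From constraints 1 and 6: n ≤ h and h ≤ 1, so n ≤ 1. But 1 < 4, so no value of n works.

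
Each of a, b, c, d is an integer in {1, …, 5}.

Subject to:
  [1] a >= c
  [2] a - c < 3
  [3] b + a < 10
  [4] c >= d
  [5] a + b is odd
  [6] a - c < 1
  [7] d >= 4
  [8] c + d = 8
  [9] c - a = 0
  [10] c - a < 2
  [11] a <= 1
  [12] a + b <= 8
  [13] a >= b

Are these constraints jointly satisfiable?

From constraints 4 and 7: c ≥ d and d ≥ 4, so c ≥ 4. From constraints 1 and 11: c ≤ a and a ≤ 1, so c ≤ 1. But 1 < 4, so no value of c works.

Unsatisfiable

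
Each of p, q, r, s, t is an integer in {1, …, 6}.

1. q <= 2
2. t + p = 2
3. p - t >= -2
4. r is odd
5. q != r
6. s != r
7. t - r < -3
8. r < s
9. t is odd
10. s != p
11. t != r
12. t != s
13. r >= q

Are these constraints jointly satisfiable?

The assignment p = 1, q = 1, r = 5, s = 6, t = 1 works:
  constraint 2 holds since t + p = 2.
  constraint 3 holds since p - t = 0.
The rest check out directly.

Satisfiable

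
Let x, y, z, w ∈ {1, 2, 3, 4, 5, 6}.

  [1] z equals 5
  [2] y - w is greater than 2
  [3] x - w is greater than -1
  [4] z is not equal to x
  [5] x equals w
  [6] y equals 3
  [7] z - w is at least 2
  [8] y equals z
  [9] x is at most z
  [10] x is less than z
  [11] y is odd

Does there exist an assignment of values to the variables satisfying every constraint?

Unsatisfiable

Constraint 6 fixes y = 3 and constraint 1 fixes z = 5, but constraint 8 requires y = z. Since 3 ≠ 5, contradiction.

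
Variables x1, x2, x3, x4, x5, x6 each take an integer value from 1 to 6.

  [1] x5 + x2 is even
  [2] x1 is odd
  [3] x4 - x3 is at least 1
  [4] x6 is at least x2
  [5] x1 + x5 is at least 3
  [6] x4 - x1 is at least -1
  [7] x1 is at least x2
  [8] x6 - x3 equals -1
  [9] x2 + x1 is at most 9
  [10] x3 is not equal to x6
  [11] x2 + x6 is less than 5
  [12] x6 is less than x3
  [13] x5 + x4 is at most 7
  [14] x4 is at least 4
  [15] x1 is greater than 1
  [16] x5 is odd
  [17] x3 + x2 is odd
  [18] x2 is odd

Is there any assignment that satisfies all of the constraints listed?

Try x1 = 5, x2 = 1, x3 = 2, x4 = 5, x5 = 1, x6 = 1.
Check constraint 3: x4 - x3 = 3; constraint 5: x1 + x5 = 6. The remaining constraints are straightforward to verify.

Satisfiable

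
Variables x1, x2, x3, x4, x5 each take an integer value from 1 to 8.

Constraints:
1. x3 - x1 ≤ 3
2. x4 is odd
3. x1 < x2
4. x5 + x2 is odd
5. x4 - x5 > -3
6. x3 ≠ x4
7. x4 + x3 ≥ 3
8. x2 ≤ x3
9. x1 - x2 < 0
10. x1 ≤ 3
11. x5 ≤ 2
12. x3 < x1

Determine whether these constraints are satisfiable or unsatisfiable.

Unsatisfiable

Constraints 3, 8, and 12 give x2 ≤ x3, x3 < x1, x1 < x2. Chaining: x2 ≤ x3 < x1 < x2, which forces x2 < x2 — impossible.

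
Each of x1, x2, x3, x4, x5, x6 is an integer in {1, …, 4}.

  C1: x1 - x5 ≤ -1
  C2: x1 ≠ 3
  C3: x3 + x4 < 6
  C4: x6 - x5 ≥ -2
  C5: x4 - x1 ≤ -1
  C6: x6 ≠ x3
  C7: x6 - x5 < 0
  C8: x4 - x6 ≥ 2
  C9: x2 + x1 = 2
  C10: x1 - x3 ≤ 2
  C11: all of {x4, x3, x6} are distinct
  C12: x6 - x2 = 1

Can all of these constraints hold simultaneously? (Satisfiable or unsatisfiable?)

Unsatisfiable

Constraints 1, 4, 5, and 8 give x4 − x6 ≥ 2, x6 − x5 ≥ -2, x5 − x1 ≥ 1, x1 − x4 ≥ 1.
Adding all 4 inequalities: the left sides telescope to 0, and the right sides sum to 2 + (-2) + 1 + 1 = 2. So 0 ≥ 2, which is false.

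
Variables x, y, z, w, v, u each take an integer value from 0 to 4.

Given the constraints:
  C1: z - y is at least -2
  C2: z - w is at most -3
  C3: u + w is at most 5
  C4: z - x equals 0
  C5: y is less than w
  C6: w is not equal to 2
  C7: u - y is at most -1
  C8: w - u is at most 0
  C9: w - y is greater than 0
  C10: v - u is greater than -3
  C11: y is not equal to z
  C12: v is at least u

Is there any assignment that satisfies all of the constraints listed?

Constraints 1, 2, 7, and 8 give y − u ≥ 1, u − w ≥ 0, w − z ≥ 3, z − y ≥ -2.
Adding all 4 inequalities: the left sides telescope to 0, and the right sides sum to 1 + 0 + 3 + (-2) = 2. So 0 ≥ 2, which is false.

Unsatisfiable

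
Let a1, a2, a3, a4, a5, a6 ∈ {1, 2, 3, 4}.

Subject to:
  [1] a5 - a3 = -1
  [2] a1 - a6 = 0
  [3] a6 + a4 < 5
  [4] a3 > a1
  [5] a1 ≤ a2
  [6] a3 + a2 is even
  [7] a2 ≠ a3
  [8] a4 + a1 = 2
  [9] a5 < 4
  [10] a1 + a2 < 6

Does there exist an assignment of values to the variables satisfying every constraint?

Setting (a1, a2, a3, a4, a5, a6) = (1, 2, 4, 1, 3, 1) satisfies everything: constraint 1: a5 - a3 = -1; constraint 2: a1 - a6 = 0; constraint 3: a6 + a4 = 2, and the others follow.

Satisfiable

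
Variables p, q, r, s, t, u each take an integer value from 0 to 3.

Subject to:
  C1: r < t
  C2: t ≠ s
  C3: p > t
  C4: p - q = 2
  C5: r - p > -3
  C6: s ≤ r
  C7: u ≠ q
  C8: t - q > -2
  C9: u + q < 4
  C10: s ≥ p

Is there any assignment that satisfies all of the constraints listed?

Constraints 1, 3, 6, and 10 give r < t, t < p, p ≤ s, s ≤ r. Chaining: r < t < p ≤ s ≤ r, which forces r < r — impossible.

Unsatisfiable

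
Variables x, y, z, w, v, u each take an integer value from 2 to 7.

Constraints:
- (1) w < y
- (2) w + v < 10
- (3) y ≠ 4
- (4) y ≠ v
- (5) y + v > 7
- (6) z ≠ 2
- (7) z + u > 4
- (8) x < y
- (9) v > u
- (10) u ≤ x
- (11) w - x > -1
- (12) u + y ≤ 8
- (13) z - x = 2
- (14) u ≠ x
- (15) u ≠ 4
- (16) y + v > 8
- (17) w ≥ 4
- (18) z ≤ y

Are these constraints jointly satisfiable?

Satisfiable

The assignment x = 3, y = 6, z = 5, w = 4, v = 4, u = 2 works:
  constraint 2 holds since w + v = 8.
  constraint 5 holds since y + v = 10.
The rest check out directly.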